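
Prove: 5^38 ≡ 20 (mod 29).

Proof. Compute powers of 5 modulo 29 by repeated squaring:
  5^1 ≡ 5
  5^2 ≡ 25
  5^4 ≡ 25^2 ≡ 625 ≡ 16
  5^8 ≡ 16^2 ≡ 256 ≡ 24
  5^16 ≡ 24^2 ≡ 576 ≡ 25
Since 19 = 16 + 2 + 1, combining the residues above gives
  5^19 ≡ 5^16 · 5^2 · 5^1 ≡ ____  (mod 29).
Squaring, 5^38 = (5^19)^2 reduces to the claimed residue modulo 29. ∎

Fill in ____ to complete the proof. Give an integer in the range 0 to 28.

22

Multiply the listed residues: 25 · 25 · 5 = 625 → 3125.
Reducing modulo 29: 3125 = 107·29 + 22, so 5^19 ≡ 22.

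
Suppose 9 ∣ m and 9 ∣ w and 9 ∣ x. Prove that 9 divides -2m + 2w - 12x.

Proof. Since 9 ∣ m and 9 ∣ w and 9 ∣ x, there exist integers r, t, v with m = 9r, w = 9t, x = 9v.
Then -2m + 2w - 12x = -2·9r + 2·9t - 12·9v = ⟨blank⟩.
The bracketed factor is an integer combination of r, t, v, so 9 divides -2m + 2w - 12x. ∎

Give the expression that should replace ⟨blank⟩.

Pull the common 9 out of every term: -2·9r + 2·9t - 12·9v = 9(-2r + 2t - 12v).
-2r + 2t - 12v is an integer, which exhibits the divisibility.

9(-2r + 2t - 12v)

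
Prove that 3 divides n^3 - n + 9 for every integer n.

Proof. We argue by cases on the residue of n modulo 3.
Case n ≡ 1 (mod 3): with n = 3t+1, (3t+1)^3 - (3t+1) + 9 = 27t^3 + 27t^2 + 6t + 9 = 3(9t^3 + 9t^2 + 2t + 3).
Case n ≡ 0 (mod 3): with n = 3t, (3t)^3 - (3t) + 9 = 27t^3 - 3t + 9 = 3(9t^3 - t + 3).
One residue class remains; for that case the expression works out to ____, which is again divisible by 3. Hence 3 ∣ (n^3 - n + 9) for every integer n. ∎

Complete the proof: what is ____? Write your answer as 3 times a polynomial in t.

The residues treated are {1, 0}, so the missing case is n ≡ 2 (mod 3); write n = 3t+2.
Then (3t+2)^3 - (3t+2) + 9 = 27t^3 + 54t^2 + 33t + 15 = 3(9t^3 + 18t^2 + 11t + 5).

3(9t^3 + 18t^2 + 11t + 5)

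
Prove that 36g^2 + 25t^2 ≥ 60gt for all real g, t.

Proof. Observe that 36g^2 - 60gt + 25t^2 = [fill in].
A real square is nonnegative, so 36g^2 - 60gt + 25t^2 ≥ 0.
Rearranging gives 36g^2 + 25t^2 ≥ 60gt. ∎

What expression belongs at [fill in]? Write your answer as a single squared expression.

(6g - 5t)^2

36g^2 - 60gt + 25t^2 is a perfect-square trinomial: the outer terms are (6g)^2 and (5t)^2, and the cross term is -2·6g·5t.
So 36g^2 - 60gt + 25t^2 = (6g - 5t)^2 ≥ 0.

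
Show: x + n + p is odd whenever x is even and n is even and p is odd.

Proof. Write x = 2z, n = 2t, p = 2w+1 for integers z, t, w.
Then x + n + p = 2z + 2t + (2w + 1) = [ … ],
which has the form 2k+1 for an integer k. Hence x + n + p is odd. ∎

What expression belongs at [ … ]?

2(t + w + z) + 1

2z + 2t + (2w + 1) = 2t + 2w + 2z + 1
= 2(t + w + z) + 1.
Since t + w + z is an integer, the sum is of the form 2k+1 for an integer k.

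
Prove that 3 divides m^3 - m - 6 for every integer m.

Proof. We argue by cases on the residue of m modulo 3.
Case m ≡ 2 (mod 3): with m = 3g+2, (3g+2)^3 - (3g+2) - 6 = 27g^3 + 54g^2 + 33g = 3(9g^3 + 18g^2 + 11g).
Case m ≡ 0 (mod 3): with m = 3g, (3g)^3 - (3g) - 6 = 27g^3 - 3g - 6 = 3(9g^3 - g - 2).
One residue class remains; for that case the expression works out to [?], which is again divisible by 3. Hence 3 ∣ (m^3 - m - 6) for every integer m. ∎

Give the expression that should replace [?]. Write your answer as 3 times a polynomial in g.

Only m ≡ 1 (mod 3) is unaccounted for. Put m = 3g+1:
(3g+1)^3 - (3g+1) - 6 expands to 27g^3 + 27g^2 + 6g - 6,
and factoring out 3 leaves 3(9g^3 + 9g^2 + 2g - 2).

3(9g^3 + 9g^2 + 2g - 2)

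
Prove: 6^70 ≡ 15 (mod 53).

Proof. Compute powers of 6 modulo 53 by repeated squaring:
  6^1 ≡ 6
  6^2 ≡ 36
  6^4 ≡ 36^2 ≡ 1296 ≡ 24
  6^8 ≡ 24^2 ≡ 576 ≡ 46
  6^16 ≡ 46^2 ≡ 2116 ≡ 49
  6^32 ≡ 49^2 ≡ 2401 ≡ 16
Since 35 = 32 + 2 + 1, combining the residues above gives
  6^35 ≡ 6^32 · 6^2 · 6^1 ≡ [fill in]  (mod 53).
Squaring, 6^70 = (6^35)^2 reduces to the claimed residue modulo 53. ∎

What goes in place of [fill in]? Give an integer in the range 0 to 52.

11

6^32 · 6^2 · 6^1 ≡ 16 · 36 · 6 = 3456.
3456 mod 53 = 11, so 6^35 ≡ 11 (mod 53).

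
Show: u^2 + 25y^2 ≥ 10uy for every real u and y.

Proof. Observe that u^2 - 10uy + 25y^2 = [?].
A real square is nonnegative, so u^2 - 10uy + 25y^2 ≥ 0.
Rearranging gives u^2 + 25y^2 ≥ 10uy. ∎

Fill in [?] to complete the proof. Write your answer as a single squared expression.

u^2 - 10uy + 25y^2 is a perfect-square trinomial: the outer terms are (u)^2 and (5y)^2, and the cross term is -2·u·5y.
So u^2 - 10uy + 25y^2 = (u - 5y)^2 ≥ 0.

(u - 5y)^2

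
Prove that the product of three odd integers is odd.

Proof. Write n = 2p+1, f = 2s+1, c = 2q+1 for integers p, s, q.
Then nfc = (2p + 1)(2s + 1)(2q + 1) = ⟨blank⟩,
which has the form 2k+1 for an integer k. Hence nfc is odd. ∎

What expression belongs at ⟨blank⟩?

2(4pqs + 2pq + 2ps + p + 2qs + q + s) + 1

(2p + 1)(2s + 1)(2q + 1) = 8pqs + 4pq + 4ps + 2p + 4qs + 2q + 2s + 1
= 2(4pqs + 2pq + 2ps + p + 2qs + q + s) + 1.
Since 4pqs + 2pq + 2ps + p + 2qs + q + s is an integer, the product is of the form 2k+1 for an integer k.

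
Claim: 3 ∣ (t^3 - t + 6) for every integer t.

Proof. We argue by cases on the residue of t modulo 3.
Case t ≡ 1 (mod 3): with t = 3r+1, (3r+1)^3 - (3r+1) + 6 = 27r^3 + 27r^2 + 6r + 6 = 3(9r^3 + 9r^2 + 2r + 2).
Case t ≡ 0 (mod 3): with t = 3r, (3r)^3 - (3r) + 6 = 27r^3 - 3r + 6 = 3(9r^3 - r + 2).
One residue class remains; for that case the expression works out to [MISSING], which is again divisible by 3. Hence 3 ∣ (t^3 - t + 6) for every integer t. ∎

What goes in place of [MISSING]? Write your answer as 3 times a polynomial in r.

Only t ≡ 2 (mod 3) is unaccounted for. Put t = 3r+2:
(3r+2)^3 - (3r+2) + 6 expands to 27r^3 + 54r^2 + 33r + 12,
and factoring out 3 leaves 3(9r^3 + 18r^2 + 11r + 4).

3(9r^3 + 18r^2 + 11r + 4)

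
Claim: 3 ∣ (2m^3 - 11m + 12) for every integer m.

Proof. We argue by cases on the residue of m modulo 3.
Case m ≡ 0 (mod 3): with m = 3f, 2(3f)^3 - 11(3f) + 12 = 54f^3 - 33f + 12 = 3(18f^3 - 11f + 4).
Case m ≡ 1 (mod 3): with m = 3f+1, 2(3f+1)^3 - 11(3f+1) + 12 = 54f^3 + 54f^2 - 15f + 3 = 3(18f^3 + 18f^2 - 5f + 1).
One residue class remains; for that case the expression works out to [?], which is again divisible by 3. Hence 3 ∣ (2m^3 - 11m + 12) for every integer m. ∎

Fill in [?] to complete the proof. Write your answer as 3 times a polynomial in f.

The residues treated are {0, 1}, so the missing case is m ≡ 2 (mod 3); write m = 3f+2.
Then 2(3f+2)^3 - 11(3f+2) + 12 = 54f^3 + 108f^2 + 39f + 6 = 3(18f^3 + 36f^2 + 13f + 2).

3(18f^3 + 36f^2 + 13f + 2)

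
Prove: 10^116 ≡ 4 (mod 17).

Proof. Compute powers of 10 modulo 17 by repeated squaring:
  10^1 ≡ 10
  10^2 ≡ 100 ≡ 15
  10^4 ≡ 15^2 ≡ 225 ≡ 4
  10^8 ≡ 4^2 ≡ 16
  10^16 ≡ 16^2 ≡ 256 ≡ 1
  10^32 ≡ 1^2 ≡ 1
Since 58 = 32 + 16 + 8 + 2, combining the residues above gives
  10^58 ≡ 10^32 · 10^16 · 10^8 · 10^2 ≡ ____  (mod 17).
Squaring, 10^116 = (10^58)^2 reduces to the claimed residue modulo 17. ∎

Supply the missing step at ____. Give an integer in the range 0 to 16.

Multiply the listed residues: 1 · 1 · 16 · 15 = 1 → 16 → 240.
Reducing modulo 17: 240 = 14·17 + 2, so 10^58 ≡ 2.

2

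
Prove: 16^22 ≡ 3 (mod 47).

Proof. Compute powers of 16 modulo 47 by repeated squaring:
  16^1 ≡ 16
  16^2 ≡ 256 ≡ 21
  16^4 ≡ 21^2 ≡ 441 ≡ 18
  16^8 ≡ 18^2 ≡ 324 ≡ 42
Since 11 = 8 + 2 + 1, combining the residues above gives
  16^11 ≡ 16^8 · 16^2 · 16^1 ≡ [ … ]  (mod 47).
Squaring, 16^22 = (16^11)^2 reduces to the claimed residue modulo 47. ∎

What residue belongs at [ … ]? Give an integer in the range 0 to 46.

12

Multiply the listed residues: 42 · 21 · 16 = 882 → 14112.
Reducing modulo 47: 14112 = 300·47 + 12, so 16^11 ≡ 12.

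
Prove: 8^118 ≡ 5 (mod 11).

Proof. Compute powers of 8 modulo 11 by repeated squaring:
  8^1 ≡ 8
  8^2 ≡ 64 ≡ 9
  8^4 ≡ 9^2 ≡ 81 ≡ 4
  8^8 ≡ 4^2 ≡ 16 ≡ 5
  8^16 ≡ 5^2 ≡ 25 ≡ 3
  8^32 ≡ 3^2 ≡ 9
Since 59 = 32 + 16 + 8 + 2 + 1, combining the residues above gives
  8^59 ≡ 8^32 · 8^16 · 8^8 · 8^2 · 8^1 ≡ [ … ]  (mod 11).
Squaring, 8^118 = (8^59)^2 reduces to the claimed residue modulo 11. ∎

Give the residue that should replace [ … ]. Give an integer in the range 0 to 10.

8^32 · 8^16 · 8^8 · 8^2 · 8^1 ≡ 9 · 3 · 5 · 9 · 8 = 9720.
9720 mod 11 = 7, so 8^59 ≡ 7 (mod 11).

7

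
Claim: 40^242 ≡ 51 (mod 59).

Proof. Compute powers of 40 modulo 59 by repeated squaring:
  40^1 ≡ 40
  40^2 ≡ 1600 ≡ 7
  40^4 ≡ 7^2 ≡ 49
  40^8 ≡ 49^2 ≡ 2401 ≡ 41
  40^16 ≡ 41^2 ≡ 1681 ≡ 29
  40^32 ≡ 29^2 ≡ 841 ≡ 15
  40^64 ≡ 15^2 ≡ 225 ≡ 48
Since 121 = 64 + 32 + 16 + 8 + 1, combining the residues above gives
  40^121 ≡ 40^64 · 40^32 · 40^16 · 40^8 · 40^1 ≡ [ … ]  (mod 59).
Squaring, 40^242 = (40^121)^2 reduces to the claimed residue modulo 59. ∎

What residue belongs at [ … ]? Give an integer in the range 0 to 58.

13

40^64 · 40^32 · 40^16 · 40^8 · 40^1 ≡ 48 · 15 · 29 · 41 · 40 = 34243200.
34243200 mod 59 = 13, so 40^121 ≡ 13 (mod 59).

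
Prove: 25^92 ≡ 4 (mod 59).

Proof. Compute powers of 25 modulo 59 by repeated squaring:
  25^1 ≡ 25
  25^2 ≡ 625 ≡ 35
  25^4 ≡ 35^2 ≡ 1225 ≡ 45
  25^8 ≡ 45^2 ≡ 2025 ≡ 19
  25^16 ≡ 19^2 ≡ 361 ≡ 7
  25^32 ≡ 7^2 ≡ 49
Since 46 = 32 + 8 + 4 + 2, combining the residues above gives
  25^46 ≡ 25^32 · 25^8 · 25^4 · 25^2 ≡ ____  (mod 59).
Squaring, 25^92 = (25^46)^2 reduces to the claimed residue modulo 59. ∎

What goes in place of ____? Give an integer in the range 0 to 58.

25^32 · 25^8 · 25^4 · 25^2 ≡ 49 · 19 · 45 · 35 = 1466325.
1466325 mod 59 = 57, so 25^46 ≡ 57 (mod 59).

57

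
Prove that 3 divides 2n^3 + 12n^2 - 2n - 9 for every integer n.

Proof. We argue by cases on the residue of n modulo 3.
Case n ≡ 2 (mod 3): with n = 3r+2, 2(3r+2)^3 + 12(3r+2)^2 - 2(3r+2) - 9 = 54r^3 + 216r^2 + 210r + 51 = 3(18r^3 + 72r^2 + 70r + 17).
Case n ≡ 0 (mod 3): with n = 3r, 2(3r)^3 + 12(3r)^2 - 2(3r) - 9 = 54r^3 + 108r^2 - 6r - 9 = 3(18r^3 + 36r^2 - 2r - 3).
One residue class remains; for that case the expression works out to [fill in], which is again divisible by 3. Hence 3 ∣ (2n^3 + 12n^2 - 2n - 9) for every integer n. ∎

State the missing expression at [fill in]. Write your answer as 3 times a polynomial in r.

Only n ≡ 1 (mod 3) is unaccounted for. Put n = 3r+1:
2(3r+1)^3 + 12(3r+1)^2 - 2(3r+1) - 9 expands to 54r^3 + 162r^2 + 84r + 3,
and factoring out 3 leaves 3(18r^3 + 54r^2 + 28r + 1).

3(18r^3 + 54r^2 + 28r + 1)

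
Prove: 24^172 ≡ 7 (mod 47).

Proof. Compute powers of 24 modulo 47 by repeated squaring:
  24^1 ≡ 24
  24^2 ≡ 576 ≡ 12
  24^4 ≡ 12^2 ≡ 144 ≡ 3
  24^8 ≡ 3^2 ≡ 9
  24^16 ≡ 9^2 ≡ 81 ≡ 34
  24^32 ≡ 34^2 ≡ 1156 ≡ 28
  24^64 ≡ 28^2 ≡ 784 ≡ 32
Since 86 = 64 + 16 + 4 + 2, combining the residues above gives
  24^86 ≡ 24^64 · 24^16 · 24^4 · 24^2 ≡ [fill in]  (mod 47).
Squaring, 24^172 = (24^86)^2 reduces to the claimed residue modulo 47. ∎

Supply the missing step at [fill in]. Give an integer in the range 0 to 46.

Multiply the listed residues: 32 · 34 · 3 · 12 = 1088 → 3264 → 39168.
Reducing modulo 47: 39168 = 833·47 + 17, so 24^86 ≡ 17.

17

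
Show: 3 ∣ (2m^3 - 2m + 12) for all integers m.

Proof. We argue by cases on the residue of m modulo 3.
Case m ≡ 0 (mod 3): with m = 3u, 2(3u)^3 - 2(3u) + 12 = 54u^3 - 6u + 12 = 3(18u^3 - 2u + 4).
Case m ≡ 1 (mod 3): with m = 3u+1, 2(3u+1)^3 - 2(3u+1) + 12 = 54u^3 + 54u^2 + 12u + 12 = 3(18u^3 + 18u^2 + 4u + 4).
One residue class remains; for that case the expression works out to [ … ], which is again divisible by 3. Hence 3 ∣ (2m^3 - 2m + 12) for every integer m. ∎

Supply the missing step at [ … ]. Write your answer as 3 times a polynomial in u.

3(18u^3 + 36u^2 + 22u + 8)

Only m ≡ 2 (mod 3) is unaccounted for. Put m = 3u+2:
2(3u+2)^3 - 2(3u+2) + 12 expands to 54u^3 + 108u^2 + 66u + 24,
and factoring out 3 leaves 3(18u^3 + 36u^2 + 22u + 8).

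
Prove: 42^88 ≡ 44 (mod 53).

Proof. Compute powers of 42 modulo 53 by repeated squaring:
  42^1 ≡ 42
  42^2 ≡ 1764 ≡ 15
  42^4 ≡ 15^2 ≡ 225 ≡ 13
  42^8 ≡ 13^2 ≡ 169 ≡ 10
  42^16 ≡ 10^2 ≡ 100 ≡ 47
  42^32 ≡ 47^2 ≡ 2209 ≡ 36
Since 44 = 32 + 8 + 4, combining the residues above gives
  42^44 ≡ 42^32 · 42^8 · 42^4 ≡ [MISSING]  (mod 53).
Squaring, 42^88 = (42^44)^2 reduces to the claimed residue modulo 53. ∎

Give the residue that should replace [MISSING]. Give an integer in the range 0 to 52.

Multiply the listed residues: 36 · 10 · 13 = 360 → 4680.
Reducing modulo 53: 4680 = 88·53 + 16, so 42^44 ≡ 16.

16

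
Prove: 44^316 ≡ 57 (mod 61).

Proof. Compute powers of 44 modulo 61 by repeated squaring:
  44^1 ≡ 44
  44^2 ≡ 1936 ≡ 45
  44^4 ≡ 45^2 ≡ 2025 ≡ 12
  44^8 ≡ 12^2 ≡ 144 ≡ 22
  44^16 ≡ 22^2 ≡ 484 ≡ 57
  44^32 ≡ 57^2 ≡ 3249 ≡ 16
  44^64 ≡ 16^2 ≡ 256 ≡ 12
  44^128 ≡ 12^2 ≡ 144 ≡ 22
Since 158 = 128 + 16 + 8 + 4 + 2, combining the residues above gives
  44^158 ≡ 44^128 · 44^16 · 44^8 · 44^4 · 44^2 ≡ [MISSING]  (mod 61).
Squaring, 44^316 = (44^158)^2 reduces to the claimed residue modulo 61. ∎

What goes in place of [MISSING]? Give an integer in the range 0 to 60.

44^128 · 44^16 · 44^8 · 44^4 · 44^2 ≡ 22 · 57 · 22 · 12 · 45 = 14897520.
14897520 mod 61 = 39, so 44^158 ≡ 39 (mod 61).

39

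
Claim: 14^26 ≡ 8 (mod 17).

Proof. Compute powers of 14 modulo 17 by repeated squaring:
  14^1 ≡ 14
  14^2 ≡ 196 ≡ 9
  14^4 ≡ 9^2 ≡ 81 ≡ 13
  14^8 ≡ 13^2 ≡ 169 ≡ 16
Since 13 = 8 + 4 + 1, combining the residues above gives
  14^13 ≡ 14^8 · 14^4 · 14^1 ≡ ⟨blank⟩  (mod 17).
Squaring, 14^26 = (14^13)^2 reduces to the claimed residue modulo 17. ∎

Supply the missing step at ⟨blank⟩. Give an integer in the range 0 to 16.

5

Multiply the listed residues: 16 · 13 · 14 = 208 → 2912.
Reducing modulo 17: 2912 = 171·17 + 5, so 14^13 ≡ 5.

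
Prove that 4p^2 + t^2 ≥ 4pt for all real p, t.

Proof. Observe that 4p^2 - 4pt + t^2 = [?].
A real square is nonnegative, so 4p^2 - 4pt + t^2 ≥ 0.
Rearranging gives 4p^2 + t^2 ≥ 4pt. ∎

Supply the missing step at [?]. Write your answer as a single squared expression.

(2p - t)^2

4p^2 - 4pt + t^2 is a perfect-square trinomial: the outer terms are (2p)^2 and (t)^2, and the cross term is -2·2p·t.
So 4p^2 - 4pt + t^2 = (2p - t)^2 ≥ 0.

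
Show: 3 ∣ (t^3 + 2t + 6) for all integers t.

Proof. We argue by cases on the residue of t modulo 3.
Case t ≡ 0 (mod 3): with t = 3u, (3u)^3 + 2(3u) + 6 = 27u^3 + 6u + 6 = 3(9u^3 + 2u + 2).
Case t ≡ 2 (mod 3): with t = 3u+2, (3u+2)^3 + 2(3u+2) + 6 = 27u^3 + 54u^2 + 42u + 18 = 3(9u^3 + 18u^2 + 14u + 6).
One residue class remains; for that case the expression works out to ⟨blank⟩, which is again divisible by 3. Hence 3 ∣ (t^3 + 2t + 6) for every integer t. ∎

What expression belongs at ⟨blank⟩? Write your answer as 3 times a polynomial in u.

The residues treated are {0, 2}, so the missing case is t ≡ 1 (mod 3); write t = 3u+1.
Then (3u+1)^3 + 2(3u+1) + 6 = 27u^3 + 27u^2 + 15u + 9 = 3(9u^3 + 9u^2 + 5u + 3).

3(9u^3 + 9u^2 + 5u + 3)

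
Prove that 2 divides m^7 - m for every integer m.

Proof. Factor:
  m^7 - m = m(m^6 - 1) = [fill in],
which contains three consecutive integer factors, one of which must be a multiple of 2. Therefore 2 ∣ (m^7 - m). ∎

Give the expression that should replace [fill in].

(m - 1)m(m + 1)(m^4 + m^2 + 1)

m^6 - 1 = (m^2 - 1)(m^4 + m^2 + 1), and m^2 - 1 = (m-1)(m+1).
So m(m^6 - 1) = (m - 1)m(m + 1)(m^4 + m^2 + 1).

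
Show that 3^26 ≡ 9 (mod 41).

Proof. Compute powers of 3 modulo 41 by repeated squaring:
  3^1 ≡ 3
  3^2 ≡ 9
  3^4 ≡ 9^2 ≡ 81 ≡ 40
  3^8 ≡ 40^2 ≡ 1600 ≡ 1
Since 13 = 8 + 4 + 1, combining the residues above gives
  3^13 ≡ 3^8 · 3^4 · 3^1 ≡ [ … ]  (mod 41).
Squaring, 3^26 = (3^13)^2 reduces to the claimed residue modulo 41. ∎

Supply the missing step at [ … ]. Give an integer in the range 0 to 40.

Multiply the listed residues: 1 · 40 · 3 = 40 → 120.
Reducing modulo 41: 120 = 2·41 + 38, so 3^13 ≡ 38.

38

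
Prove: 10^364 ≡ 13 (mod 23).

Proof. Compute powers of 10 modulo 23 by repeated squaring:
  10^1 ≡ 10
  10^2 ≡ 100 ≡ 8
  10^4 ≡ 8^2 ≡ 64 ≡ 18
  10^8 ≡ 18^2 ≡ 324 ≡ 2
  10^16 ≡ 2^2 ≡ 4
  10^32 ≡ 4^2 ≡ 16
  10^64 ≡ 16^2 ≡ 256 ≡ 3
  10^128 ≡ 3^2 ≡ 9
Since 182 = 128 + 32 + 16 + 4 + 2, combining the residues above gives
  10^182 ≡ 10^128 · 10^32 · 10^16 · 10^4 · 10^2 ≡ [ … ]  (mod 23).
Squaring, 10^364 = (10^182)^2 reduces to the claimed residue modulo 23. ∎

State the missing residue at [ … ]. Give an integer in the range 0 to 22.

10^128 · 10^32 · 10^16 · 10^4 · 10^2 ≡ 9 · 16 · 4 · 18 · 8 = 82944.
82944 mod 23 = 6, so 10^182 ≡ 6 (mod 23).

6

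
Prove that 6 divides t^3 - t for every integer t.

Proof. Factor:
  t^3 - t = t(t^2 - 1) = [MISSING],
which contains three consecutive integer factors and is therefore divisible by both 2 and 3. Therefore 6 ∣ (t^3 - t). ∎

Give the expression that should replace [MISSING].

(t - 1)t(t + 1)

t(t^2 - 1) = t(t - 1)(t + 1) = (t - 1)t(t + 1).
These three factors are consecutive integers, so their product is divisible by 6.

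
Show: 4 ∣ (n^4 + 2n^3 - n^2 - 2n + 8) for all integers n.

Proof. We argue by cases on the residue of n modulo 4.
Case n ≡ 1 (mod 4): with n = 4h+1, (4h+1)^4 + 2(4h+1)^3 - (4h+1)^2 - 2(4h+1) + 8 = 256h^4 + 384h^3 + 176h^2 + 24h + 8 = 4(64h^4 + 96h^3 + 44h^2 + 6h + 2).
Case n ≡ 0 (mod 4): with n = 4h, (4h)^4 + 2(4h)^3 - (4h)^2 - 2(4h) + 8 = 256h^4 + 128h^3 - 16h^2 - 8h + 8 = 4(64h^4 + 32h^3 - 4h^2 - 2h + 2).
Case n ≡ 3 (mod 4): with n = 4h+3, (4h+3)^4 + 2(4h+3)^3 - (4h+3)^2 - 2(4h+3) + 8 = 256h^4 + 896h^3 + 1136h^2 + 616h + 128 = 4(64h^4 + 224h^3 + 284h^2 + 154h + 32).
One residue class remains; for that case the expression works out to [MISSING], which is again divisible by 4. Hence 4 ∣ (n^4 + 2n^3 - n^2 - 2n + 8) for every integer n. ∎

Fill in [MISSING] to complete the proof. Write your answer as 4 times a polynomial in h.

Only n ≡ 2 (mod 4) is unaccounted for. Put n = 4h+2:
(4h+2)^4 + 2(4h+2)^3 - (4h+2)^2 - 2(4h+2) + 8 expands to 256h^4 + 640h^3 + 560h^2 + 200h + 32,
and factoring out 4 leaves 4(64h^4 + 160h^3 + 140h^2 + 50h + 8).

4(64h^4 + 160h^3 + 140h^2 + 50h + 8)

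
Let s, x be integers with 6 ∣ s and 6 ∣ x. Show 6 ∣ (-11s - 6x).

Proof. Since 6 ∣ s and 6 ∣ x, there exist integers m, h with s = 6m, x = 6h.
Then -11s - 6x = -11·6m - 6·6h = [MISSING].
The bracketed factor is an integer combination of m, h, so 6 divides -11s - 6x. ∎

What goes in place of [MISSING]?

6(-6h - 11m)

Pull the common 6 out of every term: -11·6m - 6·6h = 6(-6h - 11m).
-6h - 11m is an integer, which exhibits the divisibility.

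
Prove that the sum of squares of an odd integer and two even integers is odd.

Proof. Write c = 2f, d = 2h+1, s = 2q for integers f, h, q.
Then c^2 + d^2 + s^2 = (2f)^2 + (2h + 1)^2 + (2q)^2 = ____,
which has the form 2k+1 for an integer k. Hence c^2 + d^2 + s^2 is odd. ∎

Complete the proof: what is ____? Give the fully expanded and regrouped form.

Expanding: (2f)^2 + (2h + 1)^2 + (2q)^2 = 4f^2 + 4h^2 + 4h + 4q^2 + 1.
Every term except the constant is even, so this is 2(2f^2 + 2h^2 + 2h + 2q^2) + 1,
and 2f^2 + 2h^2 + 2h + 2q^2 ∈ ℤ gives the required form.

2(2f^2 + 2h^2 + 2h + 2q^2) + 1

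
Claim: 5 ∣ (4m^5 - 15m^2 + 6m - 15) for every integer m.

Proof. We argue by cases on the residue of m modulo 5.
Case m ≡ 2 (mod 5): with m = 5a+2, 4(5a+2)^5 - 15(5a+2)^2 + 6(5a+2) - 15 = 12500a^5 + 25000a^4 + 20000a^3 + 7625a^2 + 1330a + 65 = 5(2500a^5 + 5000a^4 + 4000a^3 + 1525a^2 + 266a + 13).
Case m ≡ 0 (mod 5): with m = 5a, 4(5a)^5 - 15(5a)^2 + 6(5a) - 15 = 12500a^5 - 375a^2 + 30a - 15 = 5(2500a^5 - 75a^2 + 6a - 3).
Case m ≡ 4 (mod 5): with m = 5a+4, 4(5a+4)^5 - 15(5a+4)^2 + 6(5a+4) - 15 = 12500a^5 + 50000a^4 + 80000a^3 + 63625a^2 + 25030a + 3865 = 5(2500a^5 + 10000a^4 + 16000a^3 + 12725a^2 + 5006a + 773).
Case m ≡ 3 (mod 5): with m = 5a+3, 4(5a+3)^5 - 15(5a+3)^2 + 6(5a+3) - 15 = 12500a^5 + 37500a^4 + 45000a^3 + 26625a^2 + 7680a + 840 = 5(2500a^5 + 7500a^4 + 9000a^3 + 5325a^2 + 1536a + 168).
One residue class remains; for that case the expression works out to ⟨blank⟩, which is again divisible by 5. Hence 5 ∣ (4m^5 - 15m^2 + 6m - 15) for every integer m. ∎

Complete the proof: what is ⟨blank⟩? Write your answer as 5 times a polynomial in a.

5(2500a^5 + 2500a^4 + 1000a^3 + 125a^2 - 4a - 4)

Only m ≡ 1 (mod 5) is unaccounted for. Put m = 5a+1:
4(5a+1)^5 - 15(5a+1)^2 + 6(5a+1) - 15 expands to 12500a^5 + 12500a^4 + 5000a^3 + 625a^2 - 20a - 20,
and factoring out 5 leaves 5(2500a^5 + 2500a^4 + 1000a^3 + 125a^2 - 4a - 4).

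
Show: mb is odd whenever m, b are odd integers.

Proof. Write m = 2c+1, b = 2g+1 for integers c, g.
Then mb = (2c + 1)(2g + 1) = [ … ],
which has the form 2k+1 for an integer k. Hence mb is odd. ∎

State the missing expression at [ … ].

Expanding: (2c + 1)(2g + 1) = 4cg + 2c + 2g + 1.
Every term except the constant is even, so this is 2(2cg + c + g) + 1,
and 2cg + c + g ∈ ℤ gives the required form.

2(2cg + c + g) + 1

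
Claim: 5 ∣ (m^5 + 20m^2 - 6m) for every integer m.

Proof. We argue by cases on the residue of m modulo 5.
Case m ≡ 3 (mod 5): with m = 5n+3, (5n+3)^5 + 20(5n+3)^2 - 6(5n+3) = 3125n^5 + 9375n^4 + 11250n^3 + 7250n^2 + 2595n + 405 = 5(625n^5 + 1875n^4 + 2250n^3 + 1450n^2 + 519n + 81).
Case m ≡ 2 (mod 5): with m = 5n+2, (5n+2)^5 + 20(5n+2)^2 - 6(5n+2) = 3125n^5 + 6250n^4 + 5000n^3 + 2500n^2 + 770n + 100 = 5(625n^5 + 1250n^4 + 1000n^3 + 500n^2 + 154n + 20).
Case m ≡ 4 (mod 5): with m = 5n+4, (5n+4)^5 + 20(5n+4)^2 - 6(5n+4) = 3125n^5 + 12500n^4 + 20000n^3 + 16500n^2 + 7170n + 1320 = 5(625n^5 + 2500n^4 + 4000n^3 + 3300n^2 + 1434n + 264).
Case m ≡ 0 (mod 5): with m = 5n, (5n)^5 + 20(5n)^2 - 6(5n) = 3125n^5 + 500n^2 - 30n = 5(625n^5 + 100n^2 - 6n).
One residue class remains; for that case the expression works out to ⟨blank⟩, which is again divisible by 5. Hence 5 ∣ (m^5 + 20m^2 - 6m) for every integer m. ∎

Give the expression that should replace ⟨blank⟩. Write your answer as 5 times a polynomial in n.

5(625n^5 + 625n^4 + 250n^3 + 150n^2 + 39n + 3)

The residues treated are {3, 2, 4, 0}, so the missing case is m ≡ 1 (mod 5); write m = 5n+1.
Then (5n+1)^5 + 20(5n+1)^2 - 6(5n+1) = 3125n^5 + 3125n^4 + 1250n^3 + 750n^2 + 195n + 15 = 5(625n^5 + 625n^4 + 250n^3 + 150n^2 + 39n + 3).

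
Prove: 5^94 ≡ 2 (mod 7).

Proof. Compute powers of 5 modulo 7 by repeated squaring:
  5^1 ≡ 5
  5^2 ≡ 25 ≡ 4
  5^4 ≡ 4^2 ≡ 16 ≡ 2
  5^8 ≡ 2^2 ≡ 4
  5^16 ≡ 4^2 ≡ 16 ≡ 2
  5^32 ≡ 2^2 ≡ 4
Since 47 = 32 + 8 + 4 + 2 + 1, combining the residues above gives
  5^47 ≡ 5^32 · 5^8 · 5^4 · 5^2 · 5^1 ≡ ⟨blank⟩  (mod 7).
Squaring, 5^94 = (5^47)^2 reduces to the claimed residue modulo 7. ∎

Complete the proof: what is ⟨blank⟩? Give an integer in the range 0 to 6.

Multiply the listed residues: 4 · 4 · 2 · 4 · 5 = 16 → 32 → 128 → 640.
Reducing modulo 7: 640 = 91·7 + 3, so 5^47 ≡ 3.

3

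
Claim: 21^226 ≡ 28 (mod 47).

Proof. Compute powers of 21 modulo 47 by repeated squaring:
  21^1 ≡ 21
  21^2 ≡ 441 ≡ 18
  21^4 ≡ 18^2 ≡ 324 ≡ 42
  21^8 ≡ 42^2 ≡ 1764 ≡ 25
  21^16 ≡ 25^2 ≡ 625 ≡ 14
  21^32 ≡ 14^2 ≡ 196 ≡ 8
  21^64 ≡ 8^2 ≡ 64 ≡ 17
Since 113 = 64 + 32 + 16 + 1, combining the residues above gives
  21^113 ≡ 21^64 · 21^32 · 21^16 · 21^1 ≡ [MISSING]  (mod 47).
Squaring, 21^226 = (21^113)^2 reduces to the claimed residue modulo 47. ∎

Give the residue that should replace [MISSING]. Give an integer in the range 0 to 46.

34

21^64 · 21^32 · 21^16 · 21^1 ≡ 17 · 8 · 14 · 21 = 39984.
39984 mod 47 = 34, so 21^113 ≡ 34 (mod 47).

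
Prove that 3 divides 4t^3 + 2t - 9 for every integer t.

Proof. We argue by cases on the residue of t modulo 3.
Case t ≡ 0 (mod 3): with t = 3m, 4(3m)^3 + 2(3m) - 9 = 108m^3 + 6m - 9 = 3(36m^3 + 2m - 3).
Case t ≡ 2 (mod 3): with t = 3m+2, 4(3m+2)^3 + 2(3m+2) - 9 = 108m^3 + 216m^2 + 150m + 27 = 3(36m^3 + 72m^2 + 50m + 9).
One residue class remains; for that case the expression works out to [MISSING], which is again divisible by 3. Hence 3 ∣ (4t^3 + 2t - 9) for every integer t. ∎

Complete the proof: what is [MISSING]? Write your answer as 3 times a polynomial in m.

3(36m^3 + 36m^2 + 14m - 1)

Only t ≡ 1 (mod 3) is unaccounted for. Put t = 3m+1:
4(3m+1)^3 + 2(3m+1) - 9 expands to 108m^3 + 108m^2 + 42m - 3,
and factoring out 3 leaves 3(36m^3 + 36m^2 + 14m - 1).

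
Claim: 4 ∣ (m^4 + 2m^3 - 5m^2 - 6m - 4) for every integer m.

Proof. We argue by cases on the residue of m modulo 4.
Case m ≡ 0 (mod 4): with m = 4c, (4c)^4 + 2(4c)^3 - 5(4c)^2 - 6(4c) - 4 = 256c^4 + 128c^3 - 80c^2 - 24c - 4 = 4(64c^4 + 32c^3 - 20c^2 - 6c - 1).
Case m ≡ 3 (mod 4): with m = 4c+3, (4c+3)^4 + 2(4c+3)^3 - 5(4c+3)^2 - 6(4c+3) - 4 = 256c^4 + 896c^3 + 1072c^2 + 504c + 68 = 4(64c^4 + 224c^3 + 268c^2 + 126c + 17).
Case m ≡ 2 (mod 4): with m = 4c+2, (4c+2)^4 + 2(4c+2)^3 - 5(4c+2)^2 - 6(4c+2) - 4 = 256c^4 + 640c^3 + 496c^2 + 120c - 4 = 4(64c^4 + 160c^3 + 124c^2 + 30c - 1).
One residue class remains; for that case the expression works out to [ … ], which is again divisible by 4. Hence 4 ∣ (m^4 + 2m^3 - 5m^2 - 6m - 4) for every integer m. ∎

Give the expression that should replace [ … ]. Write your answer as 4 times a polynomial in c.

The residues treated are {0, 3, 2}, so the missing case is m ≡ 1 (mod 4); write m = 4c+1.
Then (4c+1)^4 + 2(4c+1)^3 - 5(4c+1)^2 - 6(4c+1) - 4 = 256c^4 + 384c^3 + 112c^2 - 24c - 12 = 4(64c^4 + 96c^3 + 28c^2 - 6c - 3).

4(64c^4 + 96c^3 + 28c^2 - 6c - 3)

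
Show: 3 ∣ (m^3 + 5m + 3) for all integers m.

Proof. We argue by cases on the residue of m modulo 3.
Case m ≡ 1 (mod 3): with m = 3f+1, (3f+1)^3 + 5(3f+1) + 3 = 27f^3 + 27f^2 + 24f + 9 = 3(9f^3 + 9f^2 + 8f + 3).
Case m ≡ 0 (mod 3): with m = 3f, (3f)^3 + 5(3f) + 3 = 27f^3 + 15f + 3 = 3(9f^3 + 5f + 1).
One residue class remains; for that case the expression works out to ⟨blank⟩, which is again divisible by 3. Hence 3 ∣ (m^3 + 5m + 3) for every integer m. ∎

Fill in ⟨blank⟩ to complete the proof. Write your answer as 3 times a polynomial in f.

3(9f^3 + 18f^2 + 17f + 7)

The residues treated are {1, 0}, so the missing case is m ≡ 2 (mod 3); write m = 3f+2.
Then (3f+2)^3 + 5(3f+2) + 3 = 27f^3 + 54f^2 + 51f + 21 = 3(9f^3 + 18f^2 + 17f + 7).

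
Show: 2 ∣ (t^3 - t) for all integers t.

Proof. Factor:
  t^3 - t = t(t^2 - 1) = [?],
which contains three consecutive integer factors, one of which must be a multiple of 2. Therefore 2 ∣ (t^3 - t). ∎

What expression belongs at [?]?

(t - 1)t(t + 1)

t(t^2 - 1) = t(t - 1)(t + 1) = (t - 1)t(t + 1).
These three factors are consecutive integers, so their product is divisible by 2.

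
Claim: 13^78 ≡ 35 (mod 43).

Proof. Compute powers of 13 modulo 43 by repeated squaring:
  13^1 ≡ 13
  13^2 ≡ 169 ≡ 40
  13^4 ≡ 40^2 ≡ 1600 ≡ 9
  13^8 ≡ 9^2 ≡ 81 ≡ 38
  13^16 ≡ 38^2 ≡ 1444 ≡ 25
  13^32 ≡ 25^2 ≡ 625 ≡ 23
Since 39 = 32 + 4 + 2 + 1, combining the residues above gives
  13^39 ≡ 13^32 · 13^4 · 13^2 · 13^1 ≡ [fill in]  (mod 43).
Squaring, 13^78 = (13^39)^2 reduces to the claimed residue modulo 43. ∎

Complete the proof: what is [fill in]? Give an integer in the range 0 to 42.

11

Multiply the listed residues: 23 · 9 · 40 · 13 = 207 → 8280 → 107640.
Reducing modulo 43: 107640 = 2503·43 + 11, so 13^39 ≡ 11.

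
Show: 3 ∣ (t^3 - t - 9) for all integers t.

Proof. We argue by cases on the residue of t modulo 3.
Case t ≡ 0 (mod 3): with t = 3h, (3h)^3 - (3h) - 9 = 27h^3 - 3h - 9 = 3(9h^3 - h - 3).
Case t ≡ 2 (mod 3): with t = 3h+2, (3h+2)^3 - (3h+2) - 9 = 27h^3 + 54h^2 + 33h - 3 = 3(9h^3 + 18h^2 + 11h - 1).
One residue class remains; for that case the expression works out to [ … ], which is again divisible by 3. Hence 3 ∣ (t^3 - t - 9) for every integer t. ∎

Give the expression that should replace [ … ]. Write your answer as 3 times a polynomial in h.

3(9h^3 + 9h^2 + 2h - 3)

The residues treated are {0, 2}, so the missing case is t ≡ 1 (mod 3); write t = 3h+1.
Then (3h+1)^3 - (3h+1) - 9 = 27h^3 + 27h^2 + 6h - 9 = 3(9h^3 + 9h^2 + 2h - 3).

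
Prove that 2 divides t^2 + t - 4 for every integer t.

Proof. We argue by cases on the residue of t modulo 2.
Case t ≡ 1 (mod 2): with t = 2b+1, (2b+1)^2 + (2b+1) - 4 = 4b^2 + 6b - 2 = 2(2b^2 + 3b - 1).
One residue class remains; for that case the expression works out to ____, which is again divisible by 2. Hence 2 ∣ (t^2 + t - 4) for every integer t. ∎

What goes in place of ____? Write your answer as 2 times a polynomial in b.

2(2b^2 + b - 2)

The residues treated are {1}, so the missing case is t ≡ 0 (mod 2); write t = 2b.
Then (2b)^2 + (2b) - 4 = 4b^2 + 2b - 4 = 2(2b^2 + b - 2).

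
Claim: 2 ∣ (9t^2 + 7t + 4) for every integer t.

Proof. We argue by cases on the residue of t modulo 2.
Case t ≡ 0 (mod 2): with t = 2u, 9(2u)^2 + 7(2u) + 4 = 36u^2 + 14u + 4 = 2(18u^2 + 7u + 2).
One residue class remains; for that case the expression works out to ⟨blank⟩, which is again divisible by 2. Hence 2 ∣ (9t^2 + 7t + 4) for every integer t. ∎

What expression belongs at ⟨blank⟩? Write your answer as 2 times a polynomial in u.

Only t ≡ 1 (mod 2) is unaccounted for. Put t = 2u+1:
9(2u+1)^2 + 7(2u+1) + 4 expands to 36u^2 + 50u + 20,
and factoring out 2 leaves 2(18u^2 + 25u + 10).

2(18u^2 + 25u + 10)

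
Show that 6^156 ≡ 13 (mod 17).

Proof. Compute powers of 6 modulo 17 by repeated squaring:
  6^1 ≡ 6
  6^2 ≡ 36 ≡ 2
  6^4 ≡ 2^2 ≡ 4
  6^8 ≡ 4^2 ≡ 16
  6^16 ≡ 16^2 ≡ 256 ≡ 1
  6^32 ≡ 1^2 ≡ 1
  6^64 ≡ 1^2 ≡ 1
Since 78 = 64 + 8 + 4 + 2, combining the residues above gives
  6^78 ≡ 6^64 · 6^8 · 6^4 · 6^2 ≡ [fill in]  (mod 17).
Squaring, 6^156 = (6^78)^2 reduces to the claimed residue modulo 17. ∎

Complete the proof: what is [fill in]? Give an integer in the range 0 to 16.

Multiply the listed residues: 1 · 16 · 4 · 2 = 16 → 64 → 128.
Reducing modulo 17: 128 = 7·17 + 9, so 6^78 ≡ 9.

9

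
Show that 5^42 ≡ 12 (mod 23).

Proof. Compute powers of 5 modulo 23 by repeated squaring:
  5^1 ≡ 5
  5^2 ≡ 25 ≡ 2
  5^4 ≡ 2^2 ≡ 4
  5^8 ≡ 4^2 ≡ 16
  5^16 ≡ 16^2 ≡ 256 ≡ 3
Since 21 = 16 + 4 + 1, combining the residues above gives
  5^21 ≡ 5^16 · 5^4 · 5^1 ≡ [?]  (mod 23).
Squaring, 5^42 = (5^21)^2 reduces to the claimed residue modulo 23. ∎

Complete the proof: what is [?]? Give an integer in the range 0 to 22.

Multiply the listed residues: 3 · 4 · 5 = 12 → 60.
Reducing modulo 23: 60 = 2·23 + 14, so 5^21 ≡ 14.

14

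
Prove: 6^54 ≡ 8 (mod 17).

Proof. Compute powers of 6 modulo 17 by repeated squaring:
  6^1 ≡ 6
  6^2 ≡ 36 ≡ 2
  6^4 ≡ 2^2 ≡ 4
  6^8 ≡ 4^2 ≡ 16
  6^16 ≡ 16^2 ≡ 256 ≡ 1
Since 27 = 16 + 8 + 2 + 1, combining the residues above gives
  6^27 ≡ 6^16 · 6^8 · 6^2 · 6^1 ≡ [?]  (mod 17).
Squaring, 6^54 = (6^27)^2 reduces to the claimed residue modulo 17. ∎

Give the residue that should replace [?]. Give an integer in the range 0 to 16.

6^16 · 6^8 · 6^2 · 6^1 ≡ 1 · 16 · 2 · 6 = 192.
192 mod 17 = 5, so 6^27 ≡ 5 (mod 17).

5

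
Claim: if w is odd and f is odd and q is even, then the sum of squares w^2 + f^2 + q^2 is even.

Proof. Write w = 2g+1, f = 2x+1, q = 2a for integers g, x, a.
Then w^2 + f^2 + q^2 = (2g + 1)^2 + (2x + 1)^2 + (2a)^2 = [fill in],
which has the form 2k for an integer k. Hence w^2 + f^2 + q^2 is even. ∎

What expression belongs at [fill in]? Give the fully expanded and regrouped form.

Expanding: (2g + 1)^2 + (2x + 1)^2 + (2a)^2 = 4a^2 + 4g^2 + 4g + 4x^2 + 4x + 2.
Every term is even; pulling out the factor of 2 gives 2(2a^2 + 2g^2 + 2g + 2x^2 + 2x + 1).

2(2a^2 + 2g^2 + 2g + 2x^2 + 2x + 1)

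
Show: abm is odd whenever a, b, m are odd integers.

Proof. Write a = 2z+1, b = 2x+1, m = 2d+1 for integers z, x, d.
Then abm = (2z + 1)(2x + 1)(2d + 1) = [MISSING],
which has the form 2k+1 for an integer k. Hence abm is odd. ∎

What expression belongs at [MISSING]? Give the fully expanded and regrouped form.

Expanding: (2z + 1)(2x + 1)(2d + 1) = 8dxz + 4dx + 4dz + 2d + 4xz + 2x + 2z + 1.
Every term except the constant is even, so this is 2(4dxz + 2dx + 2dz + d + 2xz + x + z) + 1,
and 4dxz + 2dx + 2dz + d + 2xz + x + z ∈ ℤ gives the required form.

2(4dxz + 2dx + 2dz + d + 2xz + x + z) + 1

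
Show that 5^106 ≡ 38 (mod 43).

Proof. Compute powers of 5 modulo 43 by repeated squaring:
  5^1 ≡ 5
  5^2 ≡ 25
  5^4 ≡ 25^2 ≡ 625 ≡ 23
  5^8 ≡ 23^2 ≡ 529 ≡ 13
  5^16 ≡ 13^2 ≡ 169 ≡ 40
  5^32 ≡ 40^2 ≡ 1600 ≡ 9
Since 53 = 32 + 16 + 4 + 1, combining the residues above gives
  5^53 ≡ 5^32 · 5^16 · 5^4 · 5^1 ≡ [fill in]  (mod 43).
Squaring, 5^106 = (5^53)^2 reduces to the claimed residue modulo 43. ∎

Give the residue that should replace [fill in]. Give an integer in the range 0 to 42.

34

5^32 · 5^16 · 5^4 · 5^1 ≡ 9 · 40 · 23 · 5 = 41400.
41400 mod 43 = 34, so 5^53 ≡ 34 (mod 43).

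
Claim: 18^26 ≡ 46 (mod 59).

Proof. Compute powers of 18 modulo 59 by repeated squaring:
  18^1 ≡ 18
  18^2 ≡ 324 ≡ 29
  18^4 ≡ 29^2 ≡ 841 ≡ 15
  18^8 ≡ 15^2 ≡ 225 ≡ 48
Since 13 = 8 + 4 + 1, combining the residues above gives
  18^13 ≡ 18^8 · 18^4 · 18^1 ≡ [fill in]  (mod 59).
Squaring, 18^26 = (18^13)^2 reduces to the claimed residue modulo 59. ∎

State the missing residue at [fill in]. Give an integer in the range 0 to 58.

39

Multiply the listed residues: 48 · 15 · 18 = 720 → 12960.
Reducing modulo 59: 12960 = 219·59 + 39, so 18^13 ≡ 39.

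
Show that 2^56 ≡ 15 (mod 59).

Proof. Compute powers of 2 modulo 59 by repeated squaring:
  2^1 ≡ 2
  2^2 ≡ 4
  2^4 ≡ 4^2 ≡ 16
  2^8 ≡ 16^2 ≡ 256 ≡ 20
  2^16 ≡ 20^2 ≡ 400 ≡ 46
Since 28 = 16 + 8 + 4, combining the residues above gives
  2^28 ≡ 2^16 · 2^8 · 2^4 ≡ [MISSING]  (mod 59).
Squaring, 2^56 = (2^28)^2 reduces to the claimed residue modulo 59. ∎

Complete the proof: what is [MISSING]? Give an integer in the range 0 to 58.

29

Multiply the listed residues: 46 · 20 · 16 = 920 → 14720.
Reducing modulo 59: 14720 = 249·59 + 29, so 2^28 ≡ 29.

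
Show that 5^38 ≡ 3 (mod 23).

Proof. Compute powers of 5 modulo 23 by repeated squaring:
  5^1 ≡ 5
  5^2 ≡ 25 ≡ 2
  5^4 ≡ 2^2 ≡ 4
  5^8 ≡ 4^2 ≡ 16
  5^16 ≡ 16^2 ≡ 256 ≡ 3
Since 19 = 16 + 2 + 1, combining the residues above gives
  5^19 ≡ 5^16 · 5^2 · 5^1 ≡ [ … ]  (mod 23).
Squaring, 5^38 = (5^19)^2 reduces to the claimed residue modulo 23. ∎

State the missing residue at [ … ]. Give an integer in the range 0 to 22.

7

Multiply the listed residues: 3 · 2 · 5 = 6 → 30.
Reducing modulo 23: 30 = 1·23 + 7, so 5^19 ≡ 7.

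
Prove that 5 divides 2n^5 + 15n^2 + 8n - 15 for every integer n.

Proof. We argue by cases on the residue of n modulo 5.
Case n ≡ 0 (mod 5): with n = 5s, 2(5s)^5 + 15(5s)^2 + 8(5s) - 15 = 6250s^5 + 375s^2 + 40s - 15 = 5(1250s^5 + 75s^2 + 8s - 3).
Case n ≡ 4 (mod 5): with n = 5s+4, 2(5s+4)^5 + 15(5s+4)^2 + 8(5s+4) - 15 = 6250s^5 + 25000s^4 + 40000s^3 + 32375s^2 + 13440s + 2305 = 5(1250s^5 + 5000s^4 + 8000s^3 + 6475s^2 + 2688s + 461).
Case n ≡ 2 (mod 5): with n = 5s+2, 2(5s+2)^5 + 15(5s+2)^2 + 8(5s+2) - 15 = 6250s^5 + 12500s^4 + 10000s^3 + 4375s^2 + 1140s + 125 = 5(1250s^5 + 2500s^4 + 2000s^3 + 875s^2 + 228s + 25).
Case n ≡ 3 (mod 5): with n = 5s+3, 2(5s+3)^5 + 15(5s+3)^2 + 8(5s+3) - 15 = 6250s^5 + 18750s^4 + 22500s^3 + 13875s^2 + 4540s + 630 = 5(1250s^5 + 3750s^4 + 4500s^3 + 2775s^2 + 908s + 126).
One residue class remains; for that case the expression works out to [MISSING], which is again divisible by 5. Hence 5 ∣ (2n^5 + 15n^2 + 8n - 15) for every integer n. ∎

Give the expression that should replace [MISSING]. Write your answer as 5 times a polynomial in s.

The residues treated are {0, 4, 2, 3}, so the missing case is n ≡ 1 (mod 5); write n = 5s+1.
Then 2(5s+1)^5 + 15(5s+1)^2 + 8(5s+1) - 15 = 6250s^5 + 6250s^4 + 2500s^3 + 875s^2 + 240s + 10 = 5(1250s^5 + 1250s^4 + 500s^3 + 175s^2 + 48s + 2).

5(1250s^5 + 1250s^4 + 500s^3 + 175s^2 + 48s + 2)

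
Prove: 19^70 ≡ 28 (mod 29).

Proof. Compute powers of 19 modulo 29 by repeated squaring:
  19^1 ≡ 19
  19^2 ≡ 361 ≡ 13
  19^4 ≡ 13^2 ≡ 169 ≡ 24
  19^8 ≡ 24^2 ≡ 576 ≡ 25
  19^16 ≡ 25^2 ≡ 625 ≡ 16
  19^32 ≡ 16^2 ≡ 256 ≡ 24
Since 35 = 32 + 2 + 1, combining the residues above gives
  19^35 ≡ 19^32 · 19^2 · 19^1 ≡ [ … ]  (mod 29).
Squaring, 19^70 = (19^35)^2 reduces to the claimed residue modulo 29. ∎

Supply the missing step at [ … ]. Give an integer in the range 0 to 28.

19^32 · 19^2 · 19^1 ≡ 24 · 13 · 19 = 5928.
5928 mod 29 = 12, so 19^35 ≡ 12 (mod 29).

12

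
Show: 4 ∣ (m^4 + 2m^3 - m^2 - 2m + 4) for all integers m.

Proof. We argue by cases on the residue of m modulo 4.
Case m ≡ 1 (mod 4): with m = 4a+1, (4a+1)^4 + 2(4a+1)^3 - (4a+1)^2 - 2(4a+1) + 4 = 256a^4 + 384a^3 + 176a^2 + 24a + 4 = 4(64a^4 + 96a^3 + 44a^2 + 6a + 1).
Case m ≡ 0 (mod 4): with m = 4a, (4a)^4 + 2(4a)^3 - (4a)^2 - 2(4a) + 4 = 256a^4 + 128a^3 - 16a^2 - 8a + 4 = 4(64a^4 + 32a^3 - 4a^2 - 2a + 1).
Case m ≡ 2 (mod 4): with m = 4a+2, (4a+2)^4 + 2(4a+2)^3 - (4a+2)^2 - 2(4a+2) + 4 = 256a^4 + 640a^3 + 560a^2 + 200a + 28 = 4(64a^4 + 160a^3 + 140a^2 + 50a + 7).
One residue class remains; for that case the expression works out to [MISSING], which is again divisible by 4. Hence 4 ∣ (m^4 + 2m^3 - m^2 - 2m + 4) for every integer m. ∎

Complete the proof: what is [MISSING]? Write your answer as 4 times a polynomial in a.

The residues treated are {1, 0, 2}, so the missing case is m ≡ 3 (mod 4); write m = 4a+3.
Then (4a+3)^4 + 2(4a+3)^3 - (4a+3)^2 - 2(4a+3) + 4 = 256a^4 + 896a^3 + 1136a^2 + 616a + 124 = 4(64a^4 + 224a^3 + 284a^2 + 154a + 31).

4(64a^4 + 224a^3 + 284a^2 + 154a + 31)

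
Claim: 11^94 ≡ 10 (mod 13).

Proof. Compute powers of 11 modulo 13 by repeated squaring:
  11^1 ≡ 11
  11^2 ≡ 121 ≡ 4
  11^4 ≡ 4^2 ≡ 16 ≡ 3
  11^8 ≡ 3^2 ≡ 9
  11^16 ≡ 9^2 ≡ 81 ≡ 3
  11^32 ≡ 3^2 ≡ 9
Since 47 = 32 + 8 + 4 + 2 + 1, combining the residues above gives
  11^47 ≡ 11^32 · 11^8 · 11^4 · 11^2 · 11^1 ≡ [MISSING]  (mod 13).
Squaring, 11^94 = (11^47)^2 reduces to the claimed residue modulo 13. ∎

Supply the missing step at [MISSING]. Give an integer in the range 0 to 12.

Multiply the listed residues: 9 · 9 · 3 · 4 · 11 = 81 → 243 → 972 → 10692.
Reducing modulo 13: 10692 = 822·13 + 6, so 11^47 ≡ 6.

6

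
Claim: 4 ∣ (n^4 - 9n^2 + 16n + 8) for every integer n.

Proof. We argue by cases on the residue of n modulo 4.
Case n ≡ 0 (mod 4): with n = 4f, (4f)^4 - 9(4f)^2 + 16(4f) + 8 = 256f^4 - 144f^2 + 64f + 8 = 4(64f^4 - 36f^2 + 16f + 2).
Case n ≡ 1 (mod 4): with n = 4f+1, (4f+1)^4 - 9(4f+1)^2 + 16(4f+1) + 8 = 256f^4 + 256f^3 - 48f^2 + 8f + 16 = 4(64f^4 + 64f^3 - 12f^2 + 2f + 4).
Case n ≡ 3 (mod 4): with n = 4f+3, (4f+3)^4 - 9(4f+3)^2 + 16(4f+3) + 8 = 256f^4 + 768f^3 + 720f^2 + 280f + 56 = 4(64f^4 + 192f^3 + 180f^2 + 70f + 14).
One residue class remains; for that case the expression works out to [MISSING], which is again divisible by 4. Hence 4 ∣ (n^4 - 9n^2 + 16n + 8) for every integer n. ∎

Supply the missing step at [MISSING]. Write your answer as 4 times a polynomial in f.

4(64f^4 + 128f^3 + 60f^2 + 12f + 5)

The residues treated are {0, 1, 3}, so the missing case is n ≡ 2 (mod 4); write n = 4f+2.
Then (4f+2)^4 - 9(4f+2)^2 + 16(4f+2) + 8 = 256f^4 + 512f^3 + 240f^2 + 48f + 20 = 4(64f^4 + 128f^3 + 60f^2 + 12f + 5).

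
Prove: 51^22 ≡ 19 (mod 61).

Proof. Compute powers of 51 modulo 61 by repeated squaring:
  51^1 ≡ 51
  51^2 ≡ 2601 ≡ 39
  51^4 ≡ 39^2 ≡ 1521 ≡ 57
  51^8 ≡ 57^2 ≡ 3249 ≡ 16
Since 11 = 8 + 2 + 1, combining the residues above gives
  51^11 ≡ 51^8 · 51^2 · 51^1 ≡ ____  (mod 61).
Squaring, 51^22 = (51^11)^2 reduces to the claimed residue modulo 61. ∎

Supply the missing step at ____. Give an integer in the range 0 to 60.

43

Multiply the listed residues: 16 · 39 · 51 = 624 → 31824.
Reducing modulo 61: 31824 = 521·61 + 43, so 51^11 ≡ 43.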